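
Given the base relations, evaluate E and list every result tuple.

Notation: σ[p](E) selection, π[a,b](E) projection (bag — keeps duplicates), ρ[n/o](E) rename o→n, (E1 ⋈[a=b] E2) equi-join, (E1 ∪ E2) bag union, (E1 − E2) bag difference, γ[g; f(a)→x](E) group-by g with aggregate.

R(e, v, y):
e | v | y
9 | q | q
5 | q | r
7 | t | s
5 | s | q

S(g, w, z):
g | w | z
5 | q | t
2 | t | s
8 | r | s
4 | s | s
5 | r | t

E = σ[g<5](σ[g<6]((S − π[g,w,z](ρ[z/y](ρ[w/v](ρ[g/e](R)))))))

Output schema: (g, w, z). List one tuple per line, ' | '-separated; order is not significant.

Stepwise |·|:
  S → 5
  R → 4
  ρ[g/e](R) → 4
  ρ[w/v](ρ[g/e](R)) → 4
  ρ[z/y](ρ[w/v](ρ[g/e](R))) → 4
  π[g,w,z](ρ[z/y](ρ[w/v](ρ[g/e](R)))) → 4
  (S − π[g,w,z](ρ[z/y](ρ[w/v](ρ[g/e](R))))) → 5
  σ[g<6]((S − π[g,w,z](ρ[z/y](ρ[w/v](ρ[g/e](R)))))) → 4
  σ[g<5](σ[g<6]((S − π[g,w,z](ρ[z/y](ρ[w/v](ρ[g/e](R))))))) → 2

== RESULT ==
g | w | z
2 | t | s
4 | s | s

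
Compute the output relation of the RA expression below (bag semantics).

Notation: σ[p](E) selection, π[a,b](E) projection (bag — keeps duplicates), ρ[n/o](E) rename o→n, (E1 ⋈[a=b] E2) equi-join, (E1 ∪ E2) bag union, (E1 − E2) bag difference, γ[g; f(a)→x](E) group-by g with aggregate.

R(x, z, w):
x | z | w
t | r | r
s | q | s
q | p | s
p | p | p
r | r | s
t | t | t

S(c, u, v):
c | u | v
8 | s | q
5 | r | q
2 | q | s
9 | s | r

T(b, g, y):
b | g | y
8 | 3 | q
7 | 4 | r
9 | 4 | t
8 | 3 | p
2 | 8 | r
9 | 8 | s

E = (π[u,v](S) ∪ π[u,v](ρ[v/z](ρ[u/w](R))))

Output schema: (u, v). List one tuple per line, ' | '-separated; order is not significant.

Subexpression sizes:
  S → 4
  π[u,v](S) → 4
  R → 6
  ρ[u/w](R) → 6
  ρ[v/z](ρ[u/w](R)) → 6
  π[u,v](ρ[v/z](ρ[u/w](R))) → 6
  (π[u,v](S) ∪ π[u,v](ρ[v/z](ρ[u/w](R)))) → 10

== RESULT ==
u | v
p | p
q | s
r | q
r | r
s | p
s | q
s | q
s | r
s | r
t | t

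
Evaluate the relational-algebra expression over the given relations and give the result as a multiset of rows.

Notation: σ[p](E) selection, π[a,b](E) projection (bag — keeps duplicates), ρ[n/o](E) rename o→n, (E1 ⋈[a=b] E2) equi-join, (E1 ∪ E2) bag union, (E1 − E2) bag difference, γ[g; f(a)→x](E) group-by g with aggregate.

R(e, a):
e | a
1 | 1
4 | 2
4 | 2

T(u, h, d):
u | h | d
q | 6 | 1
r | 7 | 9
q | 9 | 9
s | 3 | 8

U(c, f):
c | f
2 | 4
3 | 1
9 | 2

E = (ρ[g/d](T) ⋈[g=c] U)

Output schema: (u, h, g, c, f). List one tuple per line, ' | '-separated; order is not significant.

Stepwise |·|:
  T → 4
  ρ[g/d](T) → 4
  U → 3
  (ρ[g/d](T) ⋈[g=c] U) → 2

== RESULT ==
u | h | g | c | f
q | 9 | 9 | 9 | 2
r | 7 | 9 | 9 | 2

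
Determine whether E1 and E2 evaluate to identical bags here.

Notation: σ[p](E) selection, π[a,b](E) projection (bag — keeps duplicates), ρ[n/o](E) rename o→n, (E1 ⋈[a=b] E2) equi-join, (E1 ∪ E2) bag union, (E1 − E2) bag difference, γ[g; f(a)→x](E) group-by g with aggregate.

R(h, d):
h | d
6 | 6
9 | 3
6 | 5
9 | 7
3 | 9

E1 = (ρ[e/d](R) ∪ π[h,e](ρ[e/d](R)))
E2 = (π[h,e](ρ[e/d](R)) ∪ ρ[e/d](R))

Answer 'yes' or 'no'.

E1 per-node cardinality:
  R → 5
  ρ[e/d](R) → 5
  R → 5
  ρ[e/d](R) → 5
  π[h,e](ρ[e/d](R)) → 5
  (ρ[e/d](R) ∪ π[h,e](ρ[e/d](R))) → 10
E2 per-node cardinality:
  R → 5
  ρ[e/d](R) → 5
  π[h,e](ρ[e/d](R)) → 5
  R → 5
  ρ[e/d](R) → 5
  (π[h,e](ρ[e/d](R)) ∪ ρ[e/d](R)) → 10

E1 and E2 produce the same multiset:
h | e
3 | 9
3 | 9
6 | 5
6 | 5
6 | 6
6 | 6
9 | 3
9 | 3
9 | 7
9 | 7

yes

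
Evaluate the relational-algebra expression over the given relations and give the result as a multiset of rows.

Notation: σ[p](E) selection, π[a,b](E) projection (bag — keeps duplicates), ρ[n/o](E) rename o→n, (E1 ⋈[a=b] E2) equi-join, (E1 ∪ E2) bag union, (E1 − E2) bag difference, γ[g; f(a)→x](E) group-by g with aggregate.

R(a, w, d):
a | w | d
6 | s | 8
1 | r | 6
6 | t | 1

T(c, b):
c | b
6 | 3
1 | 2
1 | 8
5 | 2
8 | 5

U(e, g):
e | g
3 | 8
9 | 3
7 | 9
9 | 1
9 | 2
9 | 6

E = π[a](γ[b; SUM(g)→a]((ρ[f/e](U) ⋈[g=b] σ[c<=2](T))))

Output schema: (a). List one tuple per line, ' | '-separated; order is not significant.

Row counts bottom-up:
  U → 6
  ρ[f/e](U) → 6
  T → 5
  σ[c<=2](T) → 2
  (ρ[f/e](U) ⋈[g=b] σ[c<=2](T)) → 2
  γ[b; SUM(g)→a]((ρ[f/e](U) ⋈[g=b] σ[c<=2](T))) → 2
  π[a](γ[b; SUM(g)→a]((ρ[f/e](U) ⋈[g=b] σ[c<=2](T)))) → 2

== RESULT ==
a
2
8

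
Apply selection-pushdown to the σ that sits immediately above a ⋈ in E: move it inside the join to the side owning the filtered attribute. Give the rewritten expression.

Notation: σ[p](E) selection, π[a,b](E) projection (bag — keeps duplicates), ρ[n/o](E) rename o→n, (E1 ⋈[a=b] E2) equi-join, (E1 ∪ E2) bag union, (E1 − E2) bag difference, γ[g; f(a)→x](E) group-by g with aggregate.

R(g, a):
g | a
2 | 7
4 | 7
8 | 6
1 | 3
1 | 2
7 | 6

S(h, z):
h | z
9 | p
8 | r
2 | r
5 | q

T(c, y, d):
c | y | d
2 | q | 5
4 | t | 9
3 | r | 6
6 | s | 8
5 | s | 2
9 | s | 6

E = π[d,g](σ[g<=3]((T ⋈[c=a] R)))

σ filters on g, owned by the right side.
E' = π[d,g]((T ⋈[c=a] σ[g<=3](R)))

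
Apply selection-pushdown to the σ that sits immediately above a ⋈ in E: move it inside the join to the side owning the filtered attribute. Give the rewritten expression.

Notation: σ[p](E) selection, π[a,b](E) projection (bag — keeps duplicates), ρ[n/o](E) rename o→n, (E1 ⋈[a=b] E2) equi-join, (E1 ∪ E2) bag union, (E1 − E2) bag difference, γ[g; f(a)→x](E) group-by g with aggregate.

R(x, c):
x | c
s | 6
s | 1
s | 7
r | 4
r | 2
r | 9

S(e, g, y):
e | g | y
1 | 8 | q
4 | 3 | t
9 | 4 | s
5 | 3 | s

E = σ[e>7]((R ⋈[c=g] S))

σ filters on e, owned by the right side.
E' = (R ⋈[c=g] σ[e>7](S))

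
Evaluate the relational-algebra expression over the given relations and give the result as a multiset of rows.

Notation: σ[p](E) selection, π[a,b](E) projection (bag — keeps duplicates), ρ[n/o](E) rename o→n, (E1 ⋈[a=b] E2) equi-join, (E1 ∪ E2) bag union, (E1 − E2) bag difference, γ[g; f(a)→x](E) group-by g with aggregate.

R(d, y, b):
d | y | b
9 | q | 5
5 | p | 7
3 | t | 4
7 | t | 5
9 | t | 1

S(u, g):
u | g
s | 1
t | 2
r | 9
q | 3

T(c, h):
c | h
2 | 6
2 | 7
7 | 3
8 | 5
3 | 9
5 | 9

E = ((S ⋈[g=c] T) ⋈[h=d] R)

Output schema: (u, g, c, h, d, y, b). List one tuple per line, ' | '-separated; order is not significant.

Stepwise |·|:
  S → 4
  T → 6
  (S ⋈[g=c] T) → 3
  R → 5
  ((S ⋈[g=c] T) ⋈[h=d] R) → 3

== RESULT ==
u | g | c | h | d | y | b
q | 3 | 3 | 9 | 9 | q | 5
q | 3 | 3 | 9 | 9 | t | 1
t | 2 | 2 | 7 | 7 | t | 5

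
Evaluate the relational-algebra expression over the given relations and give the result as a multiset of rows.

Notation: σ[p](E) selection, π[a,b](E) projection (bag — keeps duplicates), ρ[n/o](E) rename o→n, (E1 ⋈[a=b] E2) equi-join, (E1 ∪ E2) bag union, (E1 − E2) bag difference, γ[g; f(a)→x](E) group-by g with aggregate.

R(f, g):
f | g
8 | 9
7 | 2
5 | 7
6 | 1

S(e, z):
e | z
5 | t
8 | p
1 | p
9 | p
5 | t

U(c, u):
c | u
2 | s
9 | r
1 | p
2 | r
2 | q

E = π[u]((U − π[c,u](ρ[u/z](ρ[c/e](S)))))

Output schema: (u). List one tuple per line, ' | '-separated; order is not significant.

Row counts bottom-up:
  U → 5
  S → 5
  ρ[c/e](S) → 5
  ρ[u/z](ρ[c/e](S)) → 5
  π[c,u](ρ[u/z](ρ[c/e](S))) → 5
  (U − π[c,u](ρ[u/z](ρ[c/e](S)))) → 4
  π[u]((U − π[c,u](ρ[u/z](ρ[c/e](S))))) → 4

== RESULT ==
u
q
r
r
s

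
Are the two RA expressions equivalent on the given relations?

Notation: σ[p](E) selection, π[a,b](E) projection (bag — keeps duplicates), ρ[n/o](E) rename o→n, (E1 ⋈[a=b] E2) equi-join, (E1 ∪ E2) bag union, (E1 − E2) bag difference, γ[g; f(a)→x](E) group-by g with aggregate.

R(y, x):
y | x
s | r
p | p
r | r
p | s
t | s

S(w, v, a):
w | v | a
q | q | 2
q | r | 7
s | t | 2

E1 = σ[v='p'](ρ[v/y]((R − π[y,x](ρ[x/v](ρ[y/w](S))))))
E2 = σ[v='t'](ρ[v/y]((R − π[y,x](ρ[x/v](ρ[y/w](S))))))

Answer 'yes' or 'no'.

E1 per-node cardinality:
  R → 5
  S → 3
  ρ[y/w](S) → 3
  ρ[x/v](ρ[y/w](S)) → 3
  π[y,x](ρ[x/v](ρ[y/w](S))) → 3
  (R − π[y,x](ρ[x/v](ρ[y/w](S)))) → 5
  ρ[v/y]((R − π[y,x](ρ[x/v](ρ[y/w](S))))) → 5
  σ[v='p'](ρ[v/y]((R − π[y,x](ρ[x/v](ρ[y/w](S)))))) → 2
E2 per-node cardinality:
  R → 5
  S → 3
  ρ[y/w](S) → 3
  ρ[x/v](ρ[y/w](S)) → 3
  π[y,x](ρ[x/v](ρ[y/w](S))) → 3
  (R − π[y,x](ρ[x/v](ρ[y/w](S)))) → 5
  ρ[v/y]((R − π[y,x](ρ[x/v](ρ[y/w](S))))) → 5
  σ[v='t'](ρ[v/y]((R − π[y,x](ρ[x/v](ρ[y/w](S)))))) → 1

E1 result:
v | x
p | p
p | s
E2 result:
v | x
t | s
Witness: ('p', 's') appears 1× in E1 but 0× in E2.

no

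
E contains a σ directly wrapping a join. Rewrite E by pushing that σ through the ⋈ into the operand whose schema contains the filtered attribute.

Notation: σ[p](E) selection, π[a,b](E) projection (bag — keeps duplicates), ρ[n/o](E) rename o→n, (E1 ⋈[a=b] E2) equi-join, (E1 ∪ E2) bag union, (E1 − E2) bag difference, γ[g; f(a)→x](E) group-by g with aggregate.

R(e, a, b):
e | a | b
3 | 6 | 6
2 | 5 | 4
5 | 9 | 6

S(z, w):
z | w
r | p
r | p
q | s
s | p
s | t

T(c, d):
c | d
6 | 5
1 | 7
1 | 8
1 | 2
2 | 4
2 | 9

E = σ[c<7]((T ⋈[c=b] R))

σ filters on c, owned by the left side.
E' = (σ[c<7](T) ⋈[c=b] R)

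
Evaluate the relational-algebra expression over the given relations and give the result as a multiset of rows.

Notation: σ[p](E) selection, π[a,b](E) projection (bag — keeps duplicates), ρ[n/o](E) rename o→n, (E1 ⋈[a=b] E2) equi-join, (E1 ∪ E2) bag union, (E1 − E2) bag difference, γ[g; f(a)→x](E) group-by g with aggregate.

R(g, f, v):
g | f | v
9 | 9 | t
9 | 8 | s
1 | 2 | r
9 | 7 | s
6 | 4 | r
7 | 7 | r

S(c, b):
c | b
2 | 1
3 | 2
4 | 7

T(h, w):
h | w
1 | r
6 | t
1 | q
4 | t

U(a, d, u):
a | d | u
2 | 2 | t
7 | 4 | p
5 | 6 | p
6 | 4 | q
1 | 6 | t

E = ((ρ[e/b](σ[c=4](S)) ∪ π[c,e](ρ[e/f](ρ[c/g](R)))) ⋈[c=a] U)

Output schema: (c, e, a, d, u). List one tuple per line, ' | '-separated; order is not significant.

Stepwise |·|:
  S → 3
  σ[c=4](S) → 1
  ρ[e/b](σ[c=4](S)) → 1
  R → 6
  ρ[c/g](R) → 6
  ρ[e/f](ρ[c/g](R)) → 6
  π[c,e](ρ[e/f](ρ[c/g](R))) → 6
  (ρ[e/b](σ[c=4](S)) ∪ π[c,e](ρ[e/f](ρ[c/g](R)))) → 7
  U → 5
  ((ρ[e/b](σ[c=4](S)) ∪ π[c,e](ρ[e/f](ρ[c/g](R)))) ⋈[c=a] U) → 3

== RESULT ==
c | e | a | d | u
1 | 2 | 1 | 6 | t
6 | 4 | 6 | 4 | q
7 | 7 | 7 | 4 | p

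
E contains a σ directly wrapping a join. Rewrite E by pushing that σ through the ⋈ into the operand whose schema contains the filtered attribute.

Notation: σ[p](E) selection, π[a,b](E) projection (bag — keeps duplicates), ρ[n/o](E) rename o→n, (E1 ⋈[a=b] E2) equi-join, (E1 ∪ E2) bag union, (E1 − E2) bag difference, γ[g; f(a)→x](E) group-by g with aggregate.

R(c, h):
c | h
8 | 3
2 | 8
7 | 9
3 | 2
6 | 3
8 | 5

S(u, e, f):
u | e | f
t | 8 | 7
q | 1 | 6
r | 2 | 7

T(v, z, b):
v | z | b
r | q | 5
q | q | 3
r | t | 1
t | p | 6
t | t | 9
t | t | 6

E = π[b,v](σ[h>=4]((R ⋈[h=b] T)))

σ filters on h, owned by the left side.
E' = π[b,v]((σ[h>=4](R) ⋈[h=b] T))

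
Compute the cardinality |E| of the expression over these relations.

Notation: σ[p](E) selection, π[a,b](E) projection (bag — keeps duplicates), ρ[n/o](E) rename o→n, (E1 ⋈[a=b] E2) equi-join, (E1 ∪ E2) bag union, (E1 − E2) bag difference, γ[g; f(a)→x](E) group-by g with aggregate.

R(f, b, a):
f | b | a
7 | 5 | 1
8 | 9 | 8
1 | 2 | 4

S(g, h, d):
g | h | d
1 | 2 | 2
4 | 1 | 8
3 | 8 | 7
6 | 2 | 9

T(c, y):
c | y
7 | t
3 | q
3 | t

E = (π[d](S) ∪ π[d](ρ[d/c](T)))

Stepwise |·|:
  S → 4
  π[d](S) → 4
  T → 3
  ρ[d/c](T) → 3
  π[d](ρ[d/c](T)) → 3
  (π[d](S) ∪ π[d](ρ[d/c](T))) → 7

|E| = 7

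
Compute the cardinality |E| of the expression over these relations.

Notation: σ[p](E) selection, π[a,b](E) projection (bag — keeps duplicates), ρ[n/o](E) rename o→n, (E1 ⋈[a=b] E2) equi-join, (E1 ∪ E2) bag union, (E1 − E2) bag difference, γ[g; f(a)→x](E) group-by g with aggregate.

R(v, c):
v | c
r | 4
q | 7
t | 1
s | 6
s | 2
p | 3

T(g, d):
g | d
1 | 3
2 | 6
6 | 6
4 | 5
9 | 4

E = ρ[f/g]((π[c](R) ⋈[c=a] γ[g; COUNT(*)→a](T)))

Subexpression sizes:
  R → 6
  π[c](R) → 6
  T → 5
  γ[g; COUNT(*)→a](T) → 5
  (π[c](R) ⋈[c=a] γ[g; COUNT(*)→a](T)) → 5
  ρ[f/g]((π[c](R) ⋈[c=a] γ[g; COUNT(*)→a](T))) → 5

|E| = 5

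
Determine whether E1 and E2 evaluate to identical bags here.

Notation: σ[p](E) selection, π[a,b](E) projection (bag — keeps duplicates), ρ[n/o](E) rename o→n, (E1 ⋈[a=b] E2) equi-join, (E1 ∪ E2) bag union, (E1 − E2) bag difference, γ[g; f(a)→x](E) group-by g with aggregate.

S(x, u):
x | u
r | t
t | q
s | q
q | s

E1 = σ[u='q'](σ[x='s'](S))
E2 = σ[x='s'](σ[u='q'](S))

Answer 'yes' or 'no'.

E1 per-node cardinality:
  S → 4
  σ[x='s'](S) → 1
  σ[u='q'](σ[x='s'](S)) → 1
E2 per-node cardinality:
  S → 4
  σ[u='q'](S) → 2
  σ[x='s'](σ[u='q'](S)) → 1

E1 and E2 produce the same multiset:
x | u
s | q

yes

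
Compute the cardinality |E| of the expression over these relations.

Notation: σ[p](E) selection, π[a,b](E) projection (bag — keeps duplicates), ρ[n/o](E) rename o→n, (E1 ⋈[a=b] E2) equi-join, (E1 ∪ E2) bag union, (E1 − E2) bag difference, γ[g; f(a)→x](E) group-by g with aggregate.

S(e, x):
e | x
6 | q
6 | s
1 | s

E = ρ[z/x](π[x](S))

Stepwise |·|:
  S → 3
  π[x](S) → 3
  ρ[z/x](π[x](S)) → 3

|E| = 3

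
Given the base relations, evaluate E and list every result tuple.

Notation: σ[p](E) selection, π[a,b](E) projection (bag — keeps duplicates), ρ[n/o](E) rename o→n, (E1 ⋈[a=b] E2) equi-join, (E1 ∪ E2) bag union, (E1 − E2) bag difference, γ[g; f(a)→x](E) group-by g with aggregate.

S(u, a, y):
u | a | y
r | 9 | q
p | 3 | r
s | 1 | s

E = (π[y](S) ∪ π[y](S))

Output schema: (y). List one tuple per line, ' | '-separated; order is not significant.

Subexpression sizes:
  S → 3
  π[y](S) → 3
  S → 3
  π[y](S) → 3
  (π[y](S) ∪ π[y](S)) → 6

== RESULT ==
y
q
q
r
r
s
s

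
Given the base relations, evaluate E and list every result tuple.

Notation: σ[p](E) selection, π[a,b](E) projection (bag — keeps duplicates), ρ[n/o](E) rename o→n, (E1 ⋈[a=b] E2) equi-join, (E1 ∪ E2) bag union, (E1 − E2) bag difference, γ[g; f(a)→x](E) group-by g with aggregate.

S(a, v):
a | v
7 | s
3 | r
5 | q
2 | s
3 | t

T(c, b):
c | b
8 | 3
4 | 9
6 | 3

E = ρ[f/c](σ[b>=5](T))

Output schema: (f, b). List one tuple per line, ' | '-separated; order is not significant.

Subexpression sizes:
  T → 3
  σ[b>=5](T) → 1
  ρ[f/c](σ[b>=5](T)) → 1

== RESULT ==
f | b
4 | 9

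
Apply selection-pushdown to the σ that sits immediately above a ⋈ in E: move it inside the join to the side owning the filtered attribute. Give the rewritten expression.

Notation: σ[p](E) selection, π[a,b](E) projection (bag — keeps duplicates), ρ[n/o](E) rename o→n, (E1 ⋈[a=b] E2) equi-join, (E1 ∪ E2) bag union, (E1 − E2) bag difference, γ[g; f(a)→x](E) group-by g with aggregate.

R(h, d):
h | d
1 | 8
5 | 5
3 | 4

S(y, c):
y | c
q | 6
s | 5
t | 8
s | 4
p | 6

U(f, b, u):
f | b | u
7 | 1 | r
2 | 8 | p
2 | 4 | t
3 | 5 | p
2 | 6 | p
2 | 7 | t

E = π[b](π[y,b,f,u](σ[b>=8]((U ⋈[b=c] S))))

σ filters on b, owned by the left side.
E' = π[b](π[y,b,f,u]((σ[b>=8](U) ⋈[b=c] S)))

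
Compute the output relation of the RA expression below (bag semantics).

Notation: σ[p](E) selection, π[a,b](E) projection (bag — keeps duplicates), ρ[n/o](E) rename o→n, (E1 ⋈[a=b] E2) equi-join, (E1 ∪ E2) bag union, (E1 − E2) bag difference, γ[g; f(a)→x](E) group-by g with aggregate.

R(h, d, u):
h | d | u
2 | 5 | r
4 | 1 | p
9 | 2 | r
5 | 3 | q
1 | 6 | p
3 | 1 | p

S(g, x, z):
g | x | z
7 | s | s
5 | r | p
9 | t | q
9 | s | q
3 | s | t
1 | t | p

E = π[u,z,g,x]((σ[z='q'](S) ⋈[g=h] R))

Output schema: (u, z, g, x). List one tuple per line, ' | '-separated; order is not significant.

Row counts bottom-up:
  S → 6
  σ[z='q'](S) → 2
  R → 6
  (σ[z='q'](S) ⋈[g=h] R) → 2
  π[u,z,g,x]((σ[z='q'](S) ⋈[g=h] R)) → 2

== RESULT ==
u | z | g | x
r | q | 9 | s
r | q | 9 | t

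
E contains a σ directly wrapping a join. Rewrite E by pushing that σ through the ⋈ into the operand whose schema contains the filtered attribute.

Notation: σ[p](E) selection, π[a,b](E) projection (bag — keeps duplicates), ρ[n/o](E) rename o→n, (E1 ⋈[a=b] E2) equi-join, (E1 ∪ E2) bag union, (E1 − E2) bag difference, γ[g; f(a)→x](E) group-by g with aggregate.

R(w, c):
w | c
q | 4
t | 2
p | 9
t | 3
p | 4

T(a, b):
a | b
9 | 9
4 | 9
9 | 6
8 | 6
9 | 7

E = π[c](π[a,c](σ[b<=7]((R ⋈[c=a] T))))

σ filters on b, owned by the right side.
E' = π[c](π[a,c]((R ⋈[c=a] σ[b<=7](T))))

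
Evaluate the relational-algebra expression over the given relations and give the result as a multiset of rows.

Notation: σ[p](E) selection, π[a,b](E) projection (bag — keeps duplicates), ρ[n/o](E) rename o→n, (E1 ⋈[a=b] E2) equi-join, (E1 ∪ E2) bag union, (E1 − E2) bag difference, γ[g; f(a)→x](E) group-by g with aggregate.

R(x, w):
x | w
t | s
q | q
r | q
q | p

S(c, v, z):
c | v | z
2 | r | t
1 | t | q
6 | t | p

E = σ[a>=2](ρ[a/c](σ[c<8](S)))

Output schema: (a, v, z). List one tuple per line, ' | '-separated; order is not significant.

Stepwise |·|:
  S → 3
  σ[c<8](S) → 3
  ρ[a/c](σ[c<8](S)) → 3
  σ[a>=2](ρ[a/c](σ[c<8](S))) → 2

== RESULT ==
a | v | z
2 | r | t
6 | t | p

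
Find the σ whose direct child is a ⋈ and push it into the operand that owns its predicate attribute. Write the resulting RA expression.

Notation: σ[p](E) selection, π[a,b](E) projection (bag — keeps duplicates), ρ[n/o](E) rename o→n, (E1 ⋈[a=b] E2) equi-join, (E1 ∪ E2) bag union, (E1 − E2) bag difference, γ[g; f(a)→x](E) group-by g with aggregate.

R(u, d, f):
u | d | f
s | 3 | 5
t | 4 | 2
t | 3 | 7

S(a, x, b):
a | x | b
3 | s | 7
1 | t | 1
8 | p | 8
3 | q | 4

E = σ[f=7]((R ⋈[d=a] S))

σ filters on f, owned by the left side.
E' = (σ[f=7](R) ⋈[d=a] S)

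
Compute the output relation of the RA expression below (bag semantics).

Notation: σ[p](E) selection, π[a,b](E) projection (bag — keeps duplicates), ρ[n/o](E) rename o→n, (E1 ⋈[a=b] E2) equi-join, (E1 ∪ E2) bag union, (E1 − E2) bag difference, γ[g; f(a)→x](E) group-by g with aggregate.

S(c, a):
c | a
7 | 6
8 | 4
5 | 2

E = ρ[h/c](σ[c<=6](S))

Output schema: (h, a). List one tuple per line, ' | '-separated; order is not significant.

Row counts bottom-up:
  S → 3
  σ[c<=6](S) → 1
  ρ[h/c](σ[c<=6](S)) → 1

== RESULT ==
h | a
5 | 2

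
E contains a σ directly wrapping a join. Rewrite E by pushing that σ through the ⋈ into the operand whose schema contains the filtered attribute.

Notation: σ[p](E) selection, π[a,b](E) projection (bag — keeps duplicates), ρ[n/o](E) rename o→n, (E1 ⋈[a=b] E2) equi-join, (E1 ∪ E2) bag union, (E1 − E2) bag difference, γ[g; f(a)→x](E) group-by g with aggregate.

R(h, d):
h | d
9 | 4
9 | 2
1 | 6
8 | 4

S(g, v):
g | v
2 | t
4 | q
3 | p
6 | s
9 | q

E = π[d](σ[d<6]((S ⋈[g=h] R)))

σ filters on d, owned by the right side.
E' = π[d]((S ⋈[g=h] σ[d<6](R)))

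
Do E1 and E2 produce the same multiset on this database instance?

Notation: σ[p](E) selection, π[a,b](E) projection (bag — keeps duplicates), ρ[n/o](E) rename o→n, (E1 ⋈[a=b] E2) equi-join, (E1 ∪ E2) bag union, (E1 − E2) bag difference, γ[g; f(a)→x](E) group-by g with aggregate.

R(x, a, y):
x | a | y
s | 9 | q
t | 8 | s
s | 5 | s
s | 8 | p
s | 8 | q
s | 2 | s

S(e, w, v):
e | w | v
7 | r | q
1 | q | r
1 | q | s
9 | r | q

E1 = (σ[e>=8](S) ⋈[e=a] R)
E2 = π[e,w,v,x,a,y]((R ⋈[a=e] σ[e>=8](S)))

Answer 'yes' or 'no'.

E1 stepwise |·|:
  S → 4
  σ[e>=8](S) → 1
  R → 6
  (σ[e>=8](S) ⋈[e=a] R) → 1
E2 stepwise |·|:
  R → 6
  S → 4
  σ[e>=8](S) → 1
  (R ⋈[a=e] σ[e>=8](S)) → 1
  π[e,w,v,x,a,y]((R ⋈[a=e] σ[e>=8](S))) → 1

E1 and E2 produce the same multiset:
e | w | v | x | a | y
9 | r | q | s | 9 | q

yes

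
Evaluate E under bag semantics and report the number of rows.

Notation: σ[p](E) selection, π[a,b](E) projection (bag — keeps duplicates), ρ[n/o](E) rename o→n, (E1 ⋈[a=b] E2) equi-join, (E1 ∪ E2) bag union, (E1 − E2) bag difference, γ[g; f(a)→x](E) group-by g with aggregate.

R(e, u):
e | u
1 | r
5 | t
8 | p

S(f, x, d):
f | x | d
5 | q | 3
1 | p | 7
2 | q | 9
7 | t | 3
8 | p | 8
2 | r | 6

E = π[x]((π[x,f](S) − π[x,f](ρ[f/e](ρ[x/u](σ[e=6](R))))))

Per-node cardinality:
  S → 6
  π[x,f](S) → 6
  R → 3
  σ[e=6](R) → 0
  ρ[x/u](σ[e=6](R)) → 0
  ρ[f/e](ρ[x/u](σ[e=6](R))) → 0
  π[x,f](ρ[f/e](ρ[x/u](σ[e=6](R)))) → 0
  (π[x,f](S) − π[x,f](ρ[f/e](ρ[x/u](σ[e=6](R))))) → 6
  π[x]((π[x,f](S) − π[x,f](ρ[f/e](ρ[x/u](σ[e=6](R)))))) → 6

|E| = 6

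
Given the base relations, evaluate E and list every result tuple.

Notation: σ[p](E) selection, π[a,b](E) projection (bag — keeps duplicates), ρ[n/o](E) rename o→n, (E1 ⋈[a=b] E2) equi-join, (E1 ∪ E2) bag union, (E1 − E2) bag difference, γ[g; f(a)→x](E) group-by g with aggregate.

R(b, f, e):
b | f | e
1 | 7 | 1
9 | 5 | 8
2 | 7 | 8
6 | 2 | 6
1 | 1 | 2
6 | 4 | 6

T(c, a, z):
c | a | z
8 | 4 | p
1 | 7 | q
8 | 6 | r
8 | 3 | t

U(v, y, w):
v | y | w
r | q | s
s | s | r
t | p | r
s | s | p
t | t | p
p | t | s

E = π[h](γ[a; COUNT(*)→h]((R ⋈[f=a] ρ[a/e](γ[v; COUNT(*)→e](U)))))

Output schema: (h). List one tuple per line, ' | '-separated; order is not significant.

Subexpression sizes:
  R → 6
  U → 6
  γ[v; COUNT(*)→e](U) → 4
  ρ[a/e](γ[v; COUNT(*)→e](U)) → 4
  (R ⋈[f=a] ρ[a/e](γ[v; COUNT(*)→e](U))) → 4
  γ[a; COUNT(*)→h]((R ⋈[f=a] ρ[a/e](γ[v; COUNT(*)→e](U)))) → 2
  π[h](γ[a; COUNT(*)→h]((R ⋈[f=a] ρ[a/e](γ[v; COUNT(*)→e](U))))) → 2

== RESULT ==
h
2
2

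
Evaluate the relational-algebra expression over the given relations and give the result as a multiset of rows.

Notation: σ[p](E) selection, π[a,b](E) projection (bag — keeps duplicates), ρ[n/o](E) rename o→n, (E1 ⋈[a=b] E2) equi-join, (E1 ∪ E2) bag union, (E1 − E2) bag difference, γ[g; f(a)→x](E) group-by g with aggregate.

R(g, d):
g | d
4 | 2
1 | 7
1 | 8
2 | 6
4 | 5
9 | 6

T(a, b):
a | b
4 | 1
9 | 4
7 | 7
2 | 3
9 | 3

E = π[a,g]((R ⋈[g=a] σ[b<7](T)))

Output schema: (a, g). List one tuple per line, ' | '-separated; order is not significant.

Per-node cardinality:
  R → 6
  T → 5
  σ[b<7](T) → 4
  (R ⋈[g=a] σ[b<7](T)) → 5
  π[a,g]((R ⋈[g=a] σ[b<7](T))) → 5

== RESULT ==
a | g
2 | 2
4 | 4
4 | 4
9 | 9
9 | 9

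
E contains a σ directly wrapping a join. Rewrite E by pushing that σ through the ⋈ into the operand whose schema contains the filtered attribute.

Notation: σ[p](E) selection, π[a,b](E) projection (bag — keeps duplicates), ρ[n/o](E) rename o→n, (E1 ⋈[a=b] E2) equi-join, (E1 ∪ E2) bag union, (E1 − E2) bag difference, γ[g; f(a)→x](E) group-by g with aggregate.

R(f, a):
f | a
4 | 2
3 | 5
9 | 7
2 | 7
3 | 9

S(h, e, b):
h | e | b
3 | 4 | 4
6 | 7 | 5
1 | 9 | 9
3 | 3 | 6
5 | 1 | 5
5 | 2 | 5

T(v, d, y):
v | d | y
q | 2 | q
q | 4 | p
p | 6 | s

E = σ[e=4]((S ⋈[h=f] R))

σ filters on e, owned by the left side.
E' = (σ[e=4](S) ⋈[h=f] R)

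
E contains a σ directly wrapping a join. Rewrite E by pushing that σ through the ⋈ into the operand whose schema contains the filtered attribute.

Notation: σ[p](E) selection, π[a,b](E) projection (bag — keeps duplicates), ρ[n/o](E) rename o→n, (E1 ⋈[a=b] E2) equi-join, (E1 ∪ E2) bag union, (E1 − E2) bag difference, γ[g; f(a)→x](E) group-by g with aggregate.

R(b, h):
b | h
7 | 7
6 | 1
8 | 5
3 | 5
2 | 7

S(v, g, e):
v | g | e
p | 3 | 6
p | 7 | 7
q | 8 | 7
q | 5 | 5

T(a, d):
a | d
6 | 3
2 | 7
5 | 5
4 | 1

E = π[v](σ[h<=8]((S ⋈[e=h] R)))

σ filters on h, owned by the right side.
E' = π[v]((S ⋈[e=h] σ[h<=8](R)))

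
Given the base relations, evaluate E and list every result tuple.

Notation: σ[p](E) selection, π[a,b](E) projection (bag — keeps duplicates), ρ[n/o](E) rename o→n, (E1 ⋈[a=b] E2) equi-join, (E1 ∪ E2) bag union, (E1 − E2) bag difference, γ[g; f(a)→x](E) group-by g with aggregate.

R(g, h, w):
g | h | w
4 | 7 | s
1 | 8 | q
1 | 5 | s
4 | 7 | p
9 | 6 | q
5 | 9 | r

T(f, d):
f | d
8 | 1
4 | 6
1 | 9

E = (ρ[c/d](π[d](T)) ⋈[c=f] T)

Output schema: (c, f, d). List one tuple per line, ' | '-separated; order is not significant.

Subexpression sizes:
  T → 3
  π[d](T) → 3
  ρ[c/d](π[d](T)) → 3
  T → 3
  (ρ[c/d](π[d](T)) ⋈[c=f] T) → 1

== RESULT ==
c | f | d
1 | 1 | 9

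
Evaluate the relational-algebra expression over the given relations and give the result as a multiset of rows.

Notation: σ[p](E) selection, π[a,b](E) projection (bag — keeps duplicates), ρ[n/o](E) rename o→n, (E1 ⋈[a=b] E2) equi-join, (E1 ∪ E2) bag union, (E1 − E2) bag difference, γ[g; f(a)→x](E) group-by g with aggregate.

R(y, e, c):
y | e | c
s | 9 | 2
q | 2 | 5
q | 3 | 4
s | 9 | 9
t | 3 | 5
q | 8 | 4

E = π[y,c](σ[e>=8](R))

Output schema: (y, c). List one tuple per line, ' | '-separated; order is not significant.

Row counts bottom-up:
  R → 6
  σ[e>=8](R) → 3
  π[y,c](σ[e>=8](R)) → 3

== RESULT ==
y | c
q | 4
s | 2
s | 9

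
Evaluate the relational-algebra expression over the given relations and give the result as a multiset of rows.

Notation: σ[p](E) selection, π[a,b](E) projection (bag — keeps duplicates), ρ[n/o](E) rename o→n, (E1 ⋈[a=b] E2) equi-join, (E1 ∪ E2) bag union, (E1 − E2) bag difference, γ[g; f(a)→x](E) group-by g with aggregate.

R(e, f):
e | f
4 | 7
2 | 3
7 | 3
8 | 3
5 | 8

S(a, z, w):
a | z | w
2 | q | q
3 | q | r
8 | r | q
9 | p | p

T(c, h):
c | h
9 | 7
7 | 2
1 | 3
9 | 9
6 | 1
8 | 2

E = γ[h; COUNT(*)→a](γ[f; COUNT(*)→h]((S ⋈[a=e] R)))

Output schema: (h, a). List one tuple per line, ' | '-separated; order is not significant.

Per-node cardinality:
  S → 4
  R → 5
  (S ⋈[a=e] R) → 2
  γ[f; COUNT(*)→h]((S ⋈[a=e] R)) → 1
  γ[h; COUNT(*)→a](γ[f; COUNT(*)→h]((S ⋈[a=e] R))) → 1

== RESULT ==
h | a
2 | 1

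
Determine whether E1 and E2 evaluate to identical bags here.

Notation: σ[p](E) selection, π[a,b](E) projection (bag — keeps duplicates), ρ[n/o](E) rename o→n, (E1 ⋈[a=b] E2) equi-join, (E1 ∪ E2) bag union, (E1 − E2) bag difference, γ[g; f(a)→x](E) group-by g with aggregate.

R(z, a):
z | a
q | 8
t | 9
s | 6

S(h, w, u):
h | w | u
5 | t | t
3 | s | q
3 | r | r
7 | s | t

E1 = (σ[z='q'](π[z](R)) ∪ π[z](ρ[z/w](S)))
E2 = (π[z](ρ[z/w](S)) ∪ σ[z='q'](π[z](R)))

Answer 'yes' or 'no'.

E1 per-node cardinality:
  R → 3
  π[z](R) → 3
  σ[z='q'](π[z](R)) → 1
  S → 4
  ρ[z/w](S) → 4
  π[z](ρ[z/w](S)) → 4
  (σ[z='q'](π[z](R)) ∪ π[z](ρ[z/w](S))) → 5
E2 per-node cardinality:
  S → 4
  ρ[z/w](S) → 4
  π[z](ρ[z/w](S)) → 4
  R → 3
  π[z](R) → 3
  σ[z='q'](π[z](R)) → 1
  (π[z](ρ[z/w](S)) ∪ σ[z='q'](π[z](R))) → 5

E1 and E2 produce the same multiset:
z
q
r
s
s
t

yes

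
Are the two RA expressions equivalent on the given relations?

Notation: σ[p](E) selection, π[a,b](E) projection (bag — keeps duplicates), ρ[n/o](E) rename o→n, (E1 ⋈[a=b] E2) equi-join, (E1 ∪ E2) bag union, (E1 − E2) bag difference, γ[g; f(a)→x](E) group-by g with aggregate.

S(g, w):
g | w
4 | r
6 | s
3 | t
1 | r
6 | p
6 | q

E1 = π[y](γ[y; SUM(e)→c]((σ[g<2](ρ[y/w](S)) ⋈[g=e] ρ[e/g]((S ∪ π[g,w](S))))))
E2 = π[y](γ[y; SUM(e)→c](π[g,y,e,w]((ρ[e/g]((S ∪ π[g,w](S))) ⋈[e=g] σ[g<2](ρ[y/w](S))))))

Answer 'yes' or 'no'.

E1 stepwise |·|:
  S → 6
  ρ[y/w](S) → 6
  σ[g<2](ρ[y/w](S)) → 1
  S → 6
  S → 6
  π[g,w](S) → 6
  (S ∪ π[g,w](S)) → 12
  ρ[e/g]((S ∪ π[g,w](S))) → 12
  (σ[g<2](ρ[y/w](S)) ⋈[g=e] ρ[e/g]((S ∪ π[g,w](S)))) → 2
  γ[y; SUM(e)→c]((σ[g<2](ρ[y/w](S)) ⋈[g=e] ρ[e/g]((S ∪ π[g,w](S))))) → 1
  π[y](γ[y; SUM(e)→c]((σ[g<2](ρ[y/w](S)) ⋈[g=e] ρ[e/g]((S ∪ π[g,w](S)))))) → 1
E2 stepwise |·|:
  S → 6
  S → 6
  π[g,w](S) → 6
  (S ∪ π[g,w](S)) → 12
  ρ[e/g]((S ∪ π[g,w](S))) → 12
  S → 6
  ρ[y/w](S) → 6
  σ[g<2](ρ[y/w](S)) → 1
  (ρ[e/g]((S ∪ π[g,w](S))) ⋈[e=g] σ[g<2](ρ[y/w](S))) → 2
  π[g,y,e,w]((ρ[e/g]((S ∪ π[g,w](S))) ⋈[e=g] σ[g<2](ρ[y/w](S)))) → 2
  γ[y; SUM(e)→c](π[g,y,e,w]((ρ[e/g]((S ∪ π[g,w](S))) ⋈[e=g] σ[g<2](ρ[y/w](S))))) → 1
  π[y](γ[y; SUM(e)→c](π[g,y,e,w]((ρ[e/g]((S ∪ π[g,w](S))) ⋈[e=g] σ[g<2](ρ[y/w](S)))))) → 1

E1 and E2 produce the same multiset:
y
r

yes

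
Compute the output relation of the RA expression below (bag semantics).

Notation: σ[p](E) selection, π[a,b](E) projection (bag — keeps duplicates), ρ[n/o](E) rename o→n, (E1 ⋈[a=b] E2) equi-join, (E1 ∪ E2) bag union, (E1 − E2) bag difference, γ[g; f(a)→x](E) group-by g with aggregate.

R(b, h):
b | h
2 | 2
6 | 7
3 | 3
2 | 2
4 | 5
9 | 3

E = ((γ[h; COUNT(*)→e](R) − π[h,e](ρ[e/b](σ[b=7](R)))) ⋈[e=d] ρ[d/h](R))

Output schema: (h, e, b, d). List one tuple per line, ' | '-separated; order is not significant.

Stepwise |·|:
  R → 6
  γ[h; COUNT(*)→e](R) → 4
  R → 6
  σ[b=7](R) → 0
  ρ[e/b](σ[b=7](R)) → 0
  π[h,e](ρ[e/b](σ[b=7](R))) → 0
  (γ[h; COUNT(*)→e](R) − π[h,e](ρ[e/b](σ[b=7](R)))) → 4
  R → 6
  ρ[d/h](R) → 6
  ((γ[h; COUNT(*)→e](R) − π[h,e](ρ[e/b](σ[b=7](R)))) ⋈[e=d] ρ[d/h](R)) → 4

== RESULT ==
h | e | b | d
2 | 2 | 2 | 2
2 | 2 | 2 | 2
3 | 2 | 2 | 2
3 | 2 | 2 | 2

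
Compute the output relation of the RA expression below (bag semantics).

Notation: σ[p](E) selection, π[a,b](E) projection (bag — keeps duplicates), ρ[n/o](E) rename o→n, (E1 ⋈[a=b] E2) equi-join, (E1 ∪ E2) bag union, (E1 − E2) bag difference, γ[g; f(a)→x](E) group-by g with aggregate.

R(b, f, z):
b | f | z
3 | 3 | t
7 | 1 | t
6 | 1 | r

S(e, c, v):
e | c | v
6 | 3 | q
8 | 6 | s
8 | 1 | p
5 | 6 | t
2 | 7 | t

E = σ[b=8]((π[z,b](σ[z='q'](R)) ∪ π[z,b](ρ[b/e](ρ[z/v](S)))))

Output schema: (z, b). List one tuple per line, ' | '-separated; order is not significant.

Row counts bottom-up:
  R → 3
  σ[z='q'](R) → 0
  π[z,b](σ[z='q'](R)) → 0
  S → 5
  ρ[z/v](S) → 5
  ρ[b/e](ρ[z/v](S)) → 5
  π[z,b](ρ[b/e](ρ[z/v](S))) → 5
  (π[z,b](σ[z='q'](R)) ∪ π[z,b](ρ[b/e](ρ[z/v](S)))) → 5
  σ[b=8]((π[z,b](σ[z='q'](R)) ∪ π[z,b](ρ[b/e](ρ[z/v](S))))) → 2

== RESULT ==
z | b
p | 8
s | 8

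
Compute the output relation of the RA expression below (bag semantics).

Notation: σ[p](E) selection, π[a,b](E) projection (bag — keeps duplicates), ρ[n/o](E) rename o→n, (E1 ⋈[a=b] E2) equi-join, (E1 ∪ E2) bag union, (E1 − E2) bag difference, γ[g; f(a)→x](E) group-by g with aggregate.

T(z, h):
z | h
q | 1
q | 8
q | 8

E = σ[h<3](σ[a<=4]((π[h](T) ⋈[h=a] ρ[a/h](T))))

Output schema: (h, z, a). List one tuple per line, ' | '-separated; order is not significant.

Per-node cardinality:
  T → 3
  π[h](T) → 3
  T → 3
  ρ[a/h](T) → 3
  (π[h](T) ⋈[h=a] ρ[a/h](T)) → 5
  σ[a<=4]((π[h](T) ⋈[h=a] ρ[a/h](T))) → 1
  σ[h<3](σ[a<=4]((π[h](T) ⋈[h=a] ρ[a/h](T)))) → 1

== RESULT ==
h | z | a
1 | q | 1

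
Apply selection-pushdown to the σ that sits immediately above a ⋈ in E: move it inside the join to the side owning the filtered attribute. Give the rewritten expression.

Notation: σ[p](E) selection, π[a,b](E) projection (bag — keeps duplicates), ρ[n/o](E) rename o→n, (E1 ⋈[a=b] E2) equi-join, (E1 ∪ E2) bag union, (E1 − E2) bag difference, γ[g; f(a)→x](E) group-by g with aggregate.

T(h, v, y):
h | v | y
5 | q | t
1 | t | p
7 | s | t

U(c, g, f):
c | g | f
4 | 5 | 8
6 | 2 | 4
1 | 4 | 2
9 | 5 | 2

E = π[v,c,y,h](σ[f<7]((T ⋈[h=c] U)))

σ filters on f, owned by the right side.
E' = π[v,c,y,h]((T ⋈[h=c] σ[f<7](U)))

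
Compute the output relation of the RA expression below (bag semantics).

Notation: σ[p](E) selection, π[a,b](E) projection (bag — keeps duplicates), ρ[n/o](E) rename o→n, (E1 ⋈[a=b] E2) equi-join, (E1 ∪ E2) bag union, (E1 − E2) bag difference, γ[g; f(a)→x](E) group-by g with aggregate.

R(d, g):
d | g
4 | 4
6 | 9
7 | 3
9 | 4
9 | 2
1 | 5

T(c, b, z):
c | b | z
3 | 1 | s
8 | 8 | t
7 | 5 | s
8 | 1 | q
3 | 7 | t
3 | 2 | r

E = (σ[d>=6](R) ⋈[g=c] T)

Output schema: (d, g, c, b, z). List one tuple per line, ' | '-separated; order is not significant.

Subexpression sizes:
  R → 6
  σ[d>=6](R) → 4
  T → 6
  (σ[d>=6](R) ⋈[g=c] T) → 3

== RESULT ==
d | g | c | b | z
7 | 3 | 3 | 1 | s
7 | 3 | 3 | 2 | r
7 | 3 | 3 | 7 | t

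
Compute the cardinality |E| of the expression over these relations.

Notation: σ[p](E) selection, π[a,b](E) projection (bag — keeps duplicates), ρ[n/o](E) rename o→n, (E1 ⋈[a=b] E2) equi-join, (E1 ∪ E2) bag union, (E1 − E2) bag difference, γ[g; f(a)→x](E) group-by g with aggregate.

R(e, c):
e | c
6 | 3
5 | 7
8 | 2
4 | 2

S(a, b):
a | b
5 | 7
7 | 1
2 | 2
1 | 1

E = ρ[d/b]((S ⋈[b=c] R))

Per-node cardinality:
  S → 4
  R → 4
  (S ⋈[b=c] R) → 3
  ρ[d/b]((S ⋈[b=c] R)) → 3

|E| = 3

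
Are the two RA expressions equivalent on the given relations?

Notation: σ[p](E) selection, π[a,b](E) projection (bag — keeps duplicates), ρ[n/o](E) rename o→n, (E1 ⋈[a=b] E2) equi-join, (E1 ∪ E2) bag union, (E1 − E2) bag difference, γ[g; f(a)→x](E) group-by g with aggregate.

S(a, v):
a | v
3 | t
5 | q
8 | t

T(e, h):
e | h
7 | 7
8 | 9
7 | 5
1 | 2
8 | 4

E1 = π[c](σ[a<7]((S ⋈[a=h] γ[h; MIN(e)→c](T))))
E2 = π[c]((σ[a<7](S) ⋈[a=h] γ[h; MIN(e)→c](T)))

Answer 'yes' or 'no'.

E1 per-node cardinality:
  S → 3
  T → 5
  γ[h; MIN(e)→c](T) → 5
  (S ⋈[a=h] γ[h; MIN(e)→c](T)) → 1
  σ[a<7]((S ⋈[a=h] γ[h; MIN(e)→c](T))) → 1
  π[c](σ[a<7]((S ⋈[a=h] γ[h; MIN(e)→c](T)))) → 1
E2 per-node cardinality:
  S → 3
  σ[a<7](S) → 2
  T → 5
  γ[h; MIN(e)→c](T) → 5
  (σ[a<7](S) ⋈[a=h] γ[h; MIN(e)→c](T)) → 1
  π[c]((σ[a<7](S) ⋈[a=h] γ[h; MIN(e)→c](T))) → 1

E1 and E2 produce the same multiset:
c
7

yes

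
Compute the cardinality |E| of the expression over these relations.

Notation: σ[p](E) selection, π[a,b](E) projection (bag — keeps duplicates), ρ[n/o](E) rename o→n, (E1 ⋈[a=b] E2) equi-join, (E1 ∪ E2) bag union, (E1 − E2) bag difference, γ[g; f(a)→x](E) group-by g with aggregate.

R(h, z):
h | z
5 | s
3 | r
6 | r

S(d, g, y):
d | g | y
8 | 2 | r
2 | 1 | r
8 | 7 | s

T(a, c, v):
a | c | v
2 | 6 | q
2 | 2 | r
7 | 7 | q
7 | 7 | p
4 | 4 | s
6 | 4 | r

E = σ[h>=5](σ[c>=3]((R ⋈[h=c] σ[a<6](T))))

Row counts bottom-up:
  R → 3
  T → 6
  σ[a<6](T) → 3
  (R ⋈[h=c] σ[a<6](T)) → 1
  σ[c>=3]((R ⋈[h=c] σ[a<6](T))) → 1
  σ[h>=5](σ[c>=3]((R ⋈[h=c] σ[a<6](T)))) → 1

|E| = 1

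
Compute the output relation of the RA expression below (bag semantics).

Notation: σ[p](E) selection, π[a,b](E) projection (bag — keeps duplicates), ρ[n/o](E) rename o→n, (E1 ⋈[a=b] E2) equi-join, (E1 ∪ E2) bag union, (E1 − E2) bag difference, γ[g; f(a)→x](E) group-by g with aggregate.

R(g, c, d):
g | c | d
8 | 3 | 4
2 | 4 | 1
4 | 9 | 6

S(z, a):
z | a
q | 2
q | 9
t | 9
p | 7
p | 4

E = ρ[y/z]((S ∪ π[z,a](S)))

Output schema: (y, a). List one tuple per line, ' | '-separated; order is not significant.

Subexpression sizes:
  S → 5
  S → 5
  π[z,a](S) → 5
  (S ∪ π[z,a](S)) → 10
  ρ[y/z]((S ∪ π[z,a](S))) → 10

== RESULT ==
y | a
p | 4
p | 4
p | 7
p | 7
q | 2
q | 2
q | 9
q | 9
t | 9
t | 9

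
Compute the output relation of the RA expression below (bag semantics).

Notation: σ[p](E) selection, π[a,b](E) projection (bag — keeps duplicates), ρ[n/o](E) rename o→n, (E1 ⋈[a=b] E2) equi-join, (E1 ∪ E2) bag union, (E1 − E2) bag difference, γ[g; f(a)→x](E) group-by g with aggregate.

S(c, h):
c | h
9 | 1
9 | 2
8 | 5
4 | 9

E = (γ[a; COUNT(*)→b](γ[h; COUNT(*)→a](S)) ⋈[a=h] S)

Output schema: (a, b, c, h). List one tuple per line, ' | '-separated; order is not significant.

Subexpression sizes:
  S → 4
  γ[h; COUNT(*)→a](S) → 4
  γ[a; COUNT(*)→b](γ[h; COUNT(*)→a](S)) → 1
  S → 4
  (γ[a; COUNT(*)→b](γ[h; COUNT(*)→a](S)) ⋈[a=h] S) → 1

== RESULT ==
a | b | c | h
1 | 4 | 9 | 1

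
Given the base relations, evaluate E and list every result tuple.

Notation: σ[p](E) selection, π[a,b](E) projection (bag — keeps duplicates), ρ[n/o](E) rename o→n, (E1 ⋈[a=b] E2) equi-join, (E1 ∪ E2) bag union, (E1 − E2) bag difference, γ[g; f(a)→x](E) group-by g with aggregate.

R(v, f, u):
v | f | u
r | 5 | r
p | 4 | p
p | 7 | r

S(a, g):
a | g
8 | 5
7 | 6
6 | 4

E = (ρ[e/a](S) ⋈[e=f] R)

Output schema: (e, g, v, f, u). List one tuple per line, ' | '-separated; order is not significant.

Stepwise |·|:
  S → 3
  ρ[e/a](S) → 3
  R → 3
  (ρ[e/a](S) ⋈[e=f] R) → 1

== RESULT ==
e | g | v | f | u
7 | 6 | p | 7 | r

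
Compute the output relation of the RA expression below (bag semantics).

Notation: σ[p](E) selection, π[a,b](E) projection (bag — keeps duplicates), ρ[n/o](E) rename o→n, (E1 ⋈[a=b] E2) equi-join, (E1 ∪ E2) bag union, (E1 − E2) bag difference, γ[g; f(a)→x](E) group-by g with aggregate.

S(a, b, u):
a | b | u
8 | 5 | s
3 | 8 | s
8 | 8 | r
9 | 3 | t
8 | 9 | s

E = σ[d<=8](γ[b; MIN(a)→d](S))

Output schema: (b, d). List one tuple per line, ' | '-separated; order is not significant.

Subexpression sizes:
  S → 5
  γ[b; MIN(a)→d](S) → 4
  σ[d<=8](γ[b; MIN(a)→d](S)) → 3

== RESULT ==
b | d
5 | 8
8 | 3
9 | 8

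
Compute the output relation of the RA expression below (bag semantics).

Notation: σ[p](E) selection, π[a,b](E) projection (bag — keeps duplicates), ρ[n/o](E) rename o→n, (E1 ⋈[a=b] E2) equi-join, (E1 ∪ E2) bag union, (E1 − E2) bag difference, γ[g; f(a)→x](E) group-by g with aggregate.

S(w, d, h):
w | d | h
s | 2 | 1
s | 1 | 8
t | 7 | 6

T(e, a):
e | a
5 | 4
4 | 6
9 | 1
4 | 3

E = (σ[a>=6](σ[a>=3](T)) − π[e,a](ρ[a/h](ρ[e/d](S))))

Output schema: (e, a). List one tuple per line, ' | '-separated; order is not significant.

Stepwise |·|:
  T → 4
  σ[a>=3](T) → 3
  σ[a>=6](σ[a>=3](T)) → 1
  S → 3
  ρ[e/d](S) → 3
  ρ[a/h](ρ[e/d](S)) → 3
  π[e,a](ρ[a/h](ρ[e/d](S))) → 3
  (σ[a>=6](σ[a>=3](T)) − π[e,a](ρ[a/h](ρ[e/d](S)))) → 1

== RESULT ==
e | a
4 | 6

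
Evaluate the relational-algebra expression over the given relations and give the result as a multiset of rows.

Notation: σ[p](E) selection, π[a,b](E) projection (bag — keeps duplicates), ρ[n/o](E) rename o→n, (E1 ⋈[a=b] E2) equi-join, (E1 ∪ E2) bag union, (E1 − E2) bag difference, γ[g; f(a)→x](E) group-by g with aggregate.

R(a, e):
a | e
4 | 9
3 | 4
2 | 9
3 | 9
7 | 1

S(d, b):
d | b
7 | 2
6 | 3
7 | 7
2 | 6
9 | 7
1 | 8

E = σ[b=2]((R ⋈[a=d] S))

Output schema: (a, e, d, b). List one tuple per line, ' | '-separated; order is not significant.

Subexpression sizes:
  R → 5
  S → 6
  (R ⋈[a=d] S) → 3
  σ[b=2]((R ⋈[a=d] S)) → 1

== RESULT ==
a | e | d | b
7 | 1 | 7 | 2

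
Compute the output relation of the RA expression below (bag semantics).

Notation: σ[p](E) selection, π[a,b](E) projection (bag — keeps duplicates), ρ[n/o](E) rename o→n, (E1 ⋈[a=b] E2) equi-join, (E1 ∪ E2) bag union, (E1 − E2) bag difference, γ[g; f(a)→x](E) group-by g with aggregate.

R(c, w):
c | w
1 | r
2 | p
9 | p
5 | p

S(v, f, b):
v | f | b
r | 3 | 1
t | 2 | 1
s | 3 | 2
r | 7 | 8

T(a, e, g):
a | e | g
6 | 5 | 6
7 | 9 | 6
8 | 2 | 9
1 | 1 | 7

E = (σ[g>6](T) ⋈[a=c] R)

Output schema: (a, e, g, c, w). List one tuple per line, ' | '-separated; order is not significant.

Per-node cardinality:
  T → 4
  σ[g>6](T) → 2
  R → 4
  (σ[g>6](T) ⋈[a=c] R) → 1

== RESULT ==
a | e | g | c | w
1 | 1 | 7 | 1 | r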